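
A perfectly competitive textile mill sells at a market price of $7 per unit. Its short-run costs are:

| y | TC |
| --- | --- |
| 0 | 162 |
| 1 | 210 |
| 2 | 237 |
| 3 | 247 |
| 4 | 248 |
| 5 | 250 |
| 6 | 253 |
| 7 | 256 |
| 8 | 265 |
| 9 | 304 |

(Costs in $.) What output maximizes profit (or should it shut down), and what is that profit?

Compute π = P·y − TC at each output: y=0: -162; y=1: -203; y=2: -223; y=3: -226; y=4: -220; y=5: -215; y=6: -211; y=7: -207; y=8: -209; y=9: -241.
Profit is highest at y = 0. Equivalently, the lowest AVC in the table is 103/8 ≈ $12.88 at y = 8, and P = $7 falls below it — price never covers variable cost, so the firm shuts down and loses only its fixed cost.

y = 0 (shut down); profit = -$162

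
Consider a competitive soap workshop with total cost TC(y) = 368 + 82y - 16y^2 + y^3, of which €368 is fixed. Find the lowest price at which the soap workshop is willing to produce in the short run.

€18 per unit

Short-run supply begins at min AVC. From VC = 82y - 16y^2 + y^3, AVC = 82 - 16y + y^2.
At the minimum of AVC, MC = AVC. MC = 82 - 32y + 3y^2; setting MC = AVC gives 2y^2 - 16y = 0, so y = 8. min AVC = 18.
The firm shuts down for any P below €18.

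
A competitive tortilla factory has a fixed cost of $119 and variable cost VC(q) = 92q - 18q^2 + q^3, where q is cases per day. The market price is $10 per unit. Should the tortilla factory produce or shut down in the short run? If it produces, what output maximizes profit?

Shut down

Variable cost is VC = 92q - 18q^2 + q^3, so AVC = VC/q = 92 - 18q + q^2 and MC = dTC/dq = 92 - 36q + 3q^2.
AVC is minimized where dAVC/dq = -18 + 2q = 0, at q = 9; min AVC = 92 - 18·9 + 9^2 = $11.
P = $10 lies below min AVC = $11; no output level covers variable cost.
Shutting down limits the loss to fixed cost, $119.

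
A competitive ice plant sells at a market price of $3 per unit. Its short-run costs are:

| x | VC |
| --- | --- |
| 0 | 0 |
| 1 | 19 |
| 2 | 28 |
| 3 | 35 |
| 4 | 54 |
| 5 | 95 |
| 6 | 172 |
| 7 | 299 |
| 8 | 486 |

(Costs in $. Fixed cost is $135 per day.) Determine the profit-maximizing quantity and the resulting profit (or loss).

Compute π = P·x − TC at each output: x=0: -135; x=1: -151; x=2: -157; x=3: -161; x=4: -177; x=5: -215; x=6: -289; x=7: -413; x=8: -597.
Profit is highest at x = 0. Equivalently, the lowest AVC in the table is 35/3 ≈ $11.67 at x = 3, and P = $3 falls below it — price never covers variable cost, so the firm shuts down and loses only its fixed cost.

x = 0 (shut down); profit = -$135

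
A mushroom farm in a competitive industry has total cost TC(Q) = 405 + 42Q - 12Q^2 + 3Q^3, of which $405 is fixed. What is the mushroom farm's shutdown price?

Short-run supply begins at min AVC. From VC = 42Q - 12Q^2 + 3Q^3, AVC = 42 - 12Q + 3Q^2.
At the minimum of AVC, MC = AVC. MC = 42 - 24Q + 9Q^2; setting MC = AVC gives 6Q^2 - 12Q = 0, so Q = 2. min AVC = 30.
The firm shuts down for any P below $30.

$30 per unit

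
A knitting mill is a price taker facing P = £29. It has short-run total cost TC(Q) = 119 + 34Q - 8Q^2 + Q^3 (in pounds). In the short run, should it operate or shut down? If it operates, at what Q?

Produce at Q = 5

From TC, MC = TC'(Q) = 34 - 16Q + 3Q^2 and AVC = VC/Q = 34 - 8Q + Q^2.
AVC is minimized where dAVC/dQ = -8 + 2Q = 0, at Q = 4; min AVC = 34 - 8·4 + 4^2 = £18.
Since P = £29 ≥ min AVC = £18, price covers variable cost and the firm should produce.
Solving P = MC: 5 - 16Q + 3Q^2 = 0 ⇒ Q = 1/3 or 5. On the upward-sloping branch, Q* = 5.
Check: AVC at Q = 5 is £19 ≤ P, so revenue covers variable cost.
Profit = P·Q − TC = 29·5 − 214 = -£69, a loss, but smaller than the £119 fixed cost the firm would lose by shutting down.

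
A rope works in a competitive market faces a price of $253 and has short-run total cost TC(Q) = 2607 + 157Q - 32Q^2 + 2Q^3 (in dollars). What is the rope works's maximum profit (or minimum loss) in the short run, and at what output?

AVC = 157 - 32Q + 2Q^2; min AVC = $29 at Q = 8. Since P = $253 ≥ min AVC, the firm produces.
With MC = 157 - 64Q + 6Q^2, P = MC on the upward-sloping part at Q* = 12.
TR = 253·12 = 3036. TC = 2607 + 732 = 3339. Profit = 3036 − 3339 = -$303.
That loss of $303 beats the $2607 the firm would lose by shutting down; producing recovers $2304 of fixed cost.

Profit = -$303 at Q = 12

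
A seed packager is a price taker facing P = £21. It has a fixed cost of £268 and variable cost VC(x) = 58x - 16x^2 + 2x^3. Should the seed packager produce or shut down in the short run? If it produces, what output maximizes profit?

Variable cost is VC = 58x - 16x^2 + 2x^3, so AVC = VC/x = 58 - 16x + 2x^2 and MC = dTC/dx = 58 - 32x + 6x^2.
AVC hits its minimum where MC = AVC, at x = 4, giving min AVC = 58 - 16·4 + 2·4^2 = £26.
Since P = £21 < min AVC = £26, price fails to cover variable cost at any output.
Shutting down limits the loss to fixed cost, £268.

Shut down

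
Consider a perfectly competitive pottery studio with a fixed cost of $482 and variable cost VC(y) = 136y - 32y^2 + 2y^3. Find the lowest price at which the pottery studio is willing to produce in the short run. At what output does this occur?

The firm shuts down when price falls below the minimum of average variable cost. AVC = VC/y = 136 - 32y + 2y^2.
At the minimum of AVC, MC = AVC. MC = 136 - 64y + 6y^2; setting MC = AVC gives 4y^2 - 32y = 0, so y = 8. min AVC = 8.
For P < $8 the firm produces nothing.

$8 per unit, at y = 8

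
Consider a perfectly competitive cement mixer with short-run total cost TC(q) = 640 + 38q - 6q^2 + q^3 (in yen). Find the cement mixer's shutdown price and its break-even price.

Shutdown price = min AVC. AVC = 38 - 6q + q^2, with vertex at q = 3 and minimum ¥29.
ATC = 640/q + 38 - 6q + q^2. Setting dATC/dq = −640/q^2 − 6 + 2q = 0 gives q = 8 (since 2·8^3 − 6·8^2 = 640).
min ATC = 640/8 + 38 − 6·8 + 8^2 = ¥134. That is the break-even price.
Between these two prices the firm operates at a loss; above ¥134 it earns a profit.

Shutdown price = ¥29; break-even price = ¥134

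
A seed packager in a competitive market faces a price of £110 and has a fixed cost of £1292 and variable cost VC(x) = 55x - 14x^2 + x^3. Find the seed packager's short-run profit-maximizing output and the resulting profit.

Profit = -£324 at x = 11

AVC = 55 - 14x + x^2 has its minimum £6 at x = 7; price £110 clears that bar, so the firm operates.
MC = 55 - 28x + 3x^2. Setting P = MC and taking the root on the rising branch gives x* = 11.
TR = 110·11 = 1210. TC = 1292 + 242 = 1534. Profit = 1210 − 1534 = -£324.
That loss of £324 beats the £1292 the firm would lose by shutting down; producing recovers £968 of fixed cost.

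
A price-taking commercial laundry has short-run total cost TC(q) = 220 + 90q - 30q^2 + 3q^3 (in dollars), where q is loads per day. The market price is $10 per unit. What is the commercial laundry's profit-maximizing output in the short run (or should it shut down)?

Shut down

Variable cost is VC = 90q - 30q^2 + 3q^3, so AVC = VC/q = 90 - 30q + 3q^2 and MC = dTC/dq = 90 - 60q + 9q^2.
The AVC parabola has its vertex at q = 30/6 = 5, where AVC = 90 - 30·5 + 3·5^2 = $15.
Since P = $10 < min AVC = $15, price fails to cover variable cost at any output.
Shutting down limits the loss to fixed cost, $220.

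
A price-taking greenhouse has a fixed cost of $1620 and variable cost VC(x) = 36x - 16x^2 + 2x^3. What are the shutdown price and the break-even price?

AVC = 36 - 16x + 2x^2; minimized at x = 4, giving min AVC = $4. That is the shutdown price.
ATC = 1620/x + 36 - 16x + 2x^2. Setting dATC/dx = −1620/x^2 − 16 + 4x = 0 gives x = 9 (since 4·9^3 − 16·9^2 = 1620).
min ATC = 1620/9 + 36 − 16·9 + 2·9^2 = $234. That is the break-even price.
Between these two prices the firm operates at a loss; above $234 it earns a profit.

Shutdown price = $4; break-even price = $234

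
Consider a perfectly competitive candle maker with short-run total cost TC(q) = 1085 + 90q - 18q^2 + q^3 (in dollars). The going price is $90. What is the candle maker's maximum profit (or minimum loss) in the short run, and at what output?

AVC = 90 - 18q + q^2 has its minimum $9 at q = 9; price $90 clears that bar, so the firm operates.
With MC = 90 - 36q + 3q^2, P = MC on the upward-sloping part at q* = 12.
TR = 90·12 = 1080. TC = 1085 + 216 = 1301. Profit = 1080 − 1301 = -$221.
Shutting down would mean losing the fixed cost of $1085, so operating at a loss of $221 is better by $864.

Profit = -$221 at q = 12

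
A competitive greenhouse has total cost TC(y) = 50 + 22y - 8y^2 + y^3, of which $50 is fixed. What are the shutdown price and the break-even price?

Shutdown price = min AVC. AVC = 22 - 8y + y^2, with vertex at y = 4 and minimum $6.
ATC = 50/y + 22 - 8y + y^2. Setting dATC/dy = −50/y^2 − 8 + 2y = 0 gives y = 5 (since 2·5^3 − 8·5^2 = 50).
min ATC = 50/5 + 22 − 8·5 + 5^2 = $17. That is the break-even price.
Between these two prices the firm operates at a loss; above $17 it earns a profit.

Shutdown price = $6; break-even price = $17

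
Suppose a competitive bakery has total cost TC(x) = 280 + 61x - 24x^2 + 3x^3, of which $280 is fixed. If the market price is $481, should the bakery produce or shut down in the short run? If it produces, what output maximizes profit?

Produce at x = 10

From TC, MC = TC'(x) = 61 - 48x + 9x^2 and AVC = VC/x = 61 - 24x + 3x^2.
The AVC parabola has its vertex at x = 24/6 = 4, where AVC = 61 - 24·4 + 3·4^2 = $13.
Since P = $481 ≥ min AVC = $13, price covers variable cost and the firm should produce.
P = MC gives -420 - 48x + 9x^2 = 0, with roots -14/3 and 10. Take the larger (rising MC): x* = 10.
Check: AVC at x = 10 is $121 ≤ P, so revenue covers variable cost.
Profit = P·x − TC = 481·10 − 1490 = $3320.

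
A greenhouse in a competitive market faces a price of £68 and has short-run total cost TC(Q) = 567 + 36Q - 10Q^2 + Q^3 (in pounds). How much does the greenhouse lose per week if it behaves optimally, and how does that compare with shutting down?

Profit = -£183 at Q = 8

AVC = 36 - 10Q + Q^2 has its minimum £11 at Q = 5; price £68 clears that bar, so the firm operates.
With MC = 36 - 20Q + 3Q^2, P = MC on the upward-sloping part at Q* = 8.
TR = 68·8 = 544. TC = 567 + 160 = 727. Profit = 544 − 727 = -£183.
That loss of £183 beats the £567 the firm would lose by shutting down; producing recovers £384 of fixed cost.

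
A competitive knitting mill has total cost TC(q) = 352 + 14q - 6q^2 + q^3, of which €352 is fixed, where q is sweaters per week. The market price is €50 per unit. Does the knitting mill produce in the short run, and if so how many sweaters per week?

Produce at q = 6

Variable cost is VC = 14q - 6q^2 + q^3, so AVC = VC/q = 14 - 6q + q^2 and MC = dTC/dq = 14 - 12q + 3q^2.
AVC is minimized where dAVC/dq = -6 + 2q = 0, at q = 3; min AVC = 14 - 6·3 + 3^2 = €5.
Since P = €50 ≥ min AVC = €5, price covers variable cost and the firm should produce.
Solving P = MC: -36 - 12q + 3q^2 = 0 ⇒ q = -2 or 6. On the upward-sloping branch, q* = 6.
Check: AVC at q = 6 is €14 ≤ P, so revenue covers variable cost.
Profit = P·q − TC = 50·6 − 436 = -€136, a loss, but smaller than the €352 fixed cost the firm would lose by shutting down.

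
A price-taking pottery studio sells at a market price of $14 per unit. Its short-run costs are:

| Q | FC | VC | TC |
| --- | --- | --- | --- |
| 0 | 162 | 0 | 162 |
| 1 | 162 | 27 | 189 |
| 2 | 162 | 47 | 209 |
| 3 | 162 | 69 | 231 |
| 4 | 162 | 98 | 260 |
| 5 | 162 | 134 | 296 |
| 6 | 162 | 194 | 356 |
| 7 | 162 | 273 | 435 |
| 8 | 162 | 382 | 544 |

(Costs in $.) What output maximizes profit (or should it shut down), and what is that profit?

Q = 0 (shut down); profit = -$162

Profit at each row (π = 14Q − TC): Q=0: -162; Q=1: -175; Q=2: -181; Q=3: -189; Q=4: -204; Q=5: -226; Q=6: -272; Q=7: -337; Q=8: -432.
Profit is highest at Q = 0. Equivalently, the lowest AVC in the table is 69/3 ≈ $23 at Q = 3, and P = $14 falls below it — price never covers variable cost, so the firm shuts down and loses only its fixed cost.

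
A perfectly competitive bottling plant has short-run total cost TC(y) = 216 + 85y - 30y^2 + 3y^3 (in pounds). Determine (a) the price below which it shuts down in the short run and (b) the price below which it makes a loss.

AVC = 85 - 30y + 3y^2; minimized at y = 5, giving min AVC = £10. That is the shutdown price.
ATC = 216/y + 85 - 30y + 3y^2. Setting dATC/dy = −216/y^2 − 30 + 6y = 0 gives y = 6 (since 6·6^3 − 30·6^2 = 216).
min ATC = 216/6 + 85 − 30·6 + 3·6^2 = £49. That is the break-even price.
For £10 ≤ P < £49 the firm produces at a loss; below £10 it shuts down.

Shutdown price = £10; break-even price = £49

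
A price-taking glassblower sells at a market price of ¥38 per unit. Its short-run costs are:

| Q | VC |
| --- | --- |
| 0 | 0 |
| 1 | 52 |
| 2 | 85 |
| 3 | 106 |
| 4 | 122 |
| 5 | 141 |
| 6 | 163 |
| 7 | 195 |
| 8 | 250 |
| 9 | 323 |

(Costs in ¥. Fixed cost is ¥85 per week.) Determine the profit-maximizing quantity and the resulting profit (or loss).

Profit at each row (π = 38Q − TC): Q=0: -85; Q=1: -99; Q=2: -94; Q=3: -77; Q=4: -55; Q=5: -36; Q=6: -20; Q=7: -14; Q=8: -31; Q=9: -66.
Profit is maximized at Q = 7. AVC there is 195/7 = ¥27.86 ≤ P, so producing beats shutting down (which would give -¥85).

Q = 7; profit = -¥14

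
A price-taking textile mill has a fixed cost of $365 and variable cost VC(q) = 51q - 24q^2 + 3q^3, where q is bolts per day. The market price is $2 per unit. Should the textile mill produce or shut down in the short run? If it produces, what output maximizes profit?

Variable cost is VC = 51q - 24q^2 + 3q^3, so AVC = VC/q = 51 - 24q + 3q^2 and MC = dTC/dq = 51 - 48q + 9q^2.
AVC hits its minimum where MC = AVC, at q = 4, giving min AVC = 51 - 24·4 + 3·4^2 = $3.
P = $2 lies below min AVC = $3; no output level covers variable cost.
Best response: produce nothing and absorb the $365 fixed cost.

Shut down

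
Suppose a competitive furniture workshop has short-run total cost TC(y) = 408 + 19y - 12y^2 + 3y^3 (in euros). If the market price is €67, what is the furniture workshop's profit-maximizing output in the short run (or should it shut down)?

Strip out fixed cost: VC = 19y - 12y^2 + 3y^3. Then AVC = 19 - 12y + 3y^2 and MC = 19 - 24y + 9y^2.
AVC is minimized where dAVC/dy = -12 + 6y = 0, at y = 2; min AVC = 19 - 12·2 + 3·2^2 = €7.
P = €67 exceeds min AVC = €7, so the firm stays open.
P = MC gives -48 - 24y + 9y^2 = 0, with roots -4/3 and 4. Take the larger (rising MC): y* = 4.
Check: AVC at y = 4 is €19 ≤ P, so revenue covers variable cost.
Profit = P·y − TC = 67·4 − 484 = -€216, a loss, but smaller than the €408 fixed cost the firm would lose by shutting down.

Produce at y = 4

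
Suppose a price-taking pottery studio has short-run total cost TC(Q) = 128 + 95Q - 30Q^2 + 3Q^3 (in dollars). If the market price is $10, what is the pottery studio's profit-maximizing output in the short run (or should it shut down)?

Variable cost is VC = 95Q - 30Q^2 + 3Q^3, so AVC = VC/Q = 95 - 30Q + 3Q^2 and MC = dTC/dQ = 95 - 60Q + 9Q^2.
AVC hits its minimum where MC = AVC, at Q = 5, giving min AVC = 95 - 30·5 + 3·5^2 = $20.
P = $10 lies below min AVC = $20; no output level covers variable cost.
Shutting down limits the loss to fixed cost, $128.

Shut down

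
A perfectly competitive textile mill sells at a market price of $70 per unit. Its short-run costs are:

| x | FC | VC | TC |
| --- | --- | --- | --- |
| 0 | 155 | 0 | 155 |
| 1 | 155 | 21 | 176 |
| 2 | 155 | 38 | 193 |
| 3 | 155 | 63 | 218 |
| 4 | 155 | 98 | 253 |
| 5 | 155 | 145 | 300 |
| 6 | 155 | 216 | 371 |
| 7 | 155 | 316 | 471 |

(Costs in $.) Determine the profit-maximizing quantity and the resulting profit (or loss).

Tabulate TR − TC: x=0: -155; x=1: -106; x=2: -53; x=3: -8; x=4: 27; x=5: 50; x=6: 49; x=7: 19.
Profit is maximized at x = 5. AVC there is 145/5 = $29 ≤ P, so producing beats shutting down (which would give -$155).

x = 5; profit = $50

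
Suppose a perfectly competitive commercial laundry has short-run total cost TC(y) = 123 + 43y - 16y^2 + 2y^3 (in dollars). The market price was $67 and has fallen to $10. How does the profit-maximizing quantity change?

AVC = 43 - 16y + 2y^2, minimized at y = 4 where min AVC = $11. MC = 43 - 32y + 6y^2.
At P = $67 ≥ min AVC, set P = MC on the rising branch: y = 6.
At P = $10 < min AVC = $11, price no longer covers variable cost at any output, so the firm shuts down: y = 0.

Output falls from 6 to 0 (the firm shuts down)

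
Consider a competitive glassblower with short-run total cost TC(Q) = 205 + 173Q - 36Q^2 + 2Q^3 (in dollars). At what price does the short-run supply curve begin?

$11 per unit

The firm shuts down when price falls below the minimum of average variable cost. AVC = VC/Q = 173 - 36Q + 2Q^2.
dAVC/dQ = -36 + 4Q = 0 gives Q = 9. min AVC = 173 - 36·9 + 2·9^2 = 11.
The firm shuts down for any P below $11.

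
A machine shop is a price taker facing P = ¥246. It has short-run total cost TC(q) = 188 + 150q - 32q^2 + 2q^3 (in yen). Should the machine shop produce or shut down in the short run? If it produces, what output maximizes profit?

Produce at q = 12

From TC, MC = TC'(q) = 150 - 64q + 6q^2 and AVC = VC/q = 150 - 32q + 2q^2.
AVC is minimized where dAVC/dq = -32 + 4q = 0, at q = 8; min AVC = 150 - 32·8 + 2·8^2 = ¥22.
Because ¥246 ≥ ¥22, revenue can cover variable cost; the firm operates.
P = MC gives -96 - 64q + 6q^2 = 0, with roots -4/3 and 12. Take the larger (rising MC): q* = 12.
Check: AVC at q = 12 is ¥54 ≤ P, so revenue covers variable cost.
Profit = P·q − TC = 246·12 − 836 = ¥2116.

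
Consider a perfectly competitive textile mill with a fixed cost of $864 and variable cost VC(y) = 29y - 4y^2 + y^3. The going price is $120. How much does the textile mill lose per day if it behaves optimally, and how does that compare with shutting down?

AVC = 29 - 4y + y^2; min AVC = $25 at y = 2. Since P = $120 ≥ min AVC, the firm produces.
With MC = 29 - 8y + 3y^2, P = MC on the upward-sloping part at y* = 7.
TR = 120·7 = 840. TC = 864 + 350 = 1214. Profit = 840 − 1214 = -$374.
That loss of $374 beats the $864 the firm would lose by shutting down; producing recovers $490 of fixed cost.

Profit = -$374 at y = 7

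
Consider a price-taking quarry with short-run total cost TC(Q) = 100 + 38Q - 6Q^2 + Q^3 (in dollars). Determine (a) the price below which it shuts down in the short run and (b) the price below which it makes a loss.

AVC = 38 - 6Q + Q^2; minimized at Q = 3, giving min AVC = $29. That is the shutdown price.
ATC = 100/Q + 38 - 6Q + Q^2. Setting dATC/dQ = −100/Q^2 − 6 + 2Q = 0 gives Q = 5 (since 2·5^3 − 6·5^2 = 100).
min ATC = 100/5 + 38 − 6·5 + 5^2 = $53. That is the break-even price.
Between these two prices the firm operates at a loss; above $53 it earns a profit.

Shutdown price = $29; break-even price = $53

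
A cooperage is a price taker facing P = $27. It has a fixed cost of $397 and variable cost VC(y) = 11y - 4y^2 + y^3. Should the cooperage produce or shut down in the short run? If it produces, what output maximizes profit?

Strip out fixed cost: VC = 11y - 4y^2 + y^3. Then AVC = 11 - 4y + y^2 and MC = 11 - 8y + 3y^2.
AVC is minimized where dAVC/dy = -4 + 2y = 0, at y = 2; min AVC = 11 - 4·2 + 2^2 = $7.
P = $27 exceeds min AVC = $7, so the firm stays open.
Set P = MC: 27 = 11 - 8y + 3y^2 → -16 - 8y + 3y^2 = 0. The roots are y = -4/3 and y = 4; the profit-maximizing output is on the rising part of MC, so y* = 4.
Check: AVC at y = 4 is $11 ≤ P, so revenue covers variable cost.
Profit = P·y − TC = 27·4 − 441 = -$333, a loss, but smaller than the $397 fixed cost the firm would lose by shutting down.

Produce at y = 4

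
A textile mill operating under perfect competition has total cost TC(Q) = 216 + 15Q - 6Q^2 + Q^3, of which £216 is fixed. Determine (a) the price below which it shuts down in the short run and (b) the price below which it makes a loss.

Shutdown price = £6; break-even price = £51

Shutdown price = min AVC. AVC = 15 - 6Q + Q^2, with vertex at Q = 3 and minimum £6.
ATC = 216/Q + 15 - 6Q + Q^2. Setting dATC/dQ = −216/Q^2 − 6 + 2Q = 0 gives Q = 6 (since 2·6^3 − 6·6^2 = 216).
min ATC = 216/6 + 15 − 6·6 + 6^2 = £51. That is the break-even price.
Between these two prices the firm operates at a loss; above £51 it earns a profit.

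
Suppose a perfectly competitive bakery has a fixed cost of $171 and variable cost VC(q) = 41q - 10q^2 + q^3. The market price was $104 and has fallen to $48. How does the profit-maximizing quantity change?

AVC = 41 - 10q + q^2, minimized at q = 5 where min AVC = $16. MC = 41 - 20q + 3q^2.
With P = $104 above the shutdown price, P = MC gives q = 9.
At P = $48 ≥ min AVC, set P = MC: q = 7. The firm stays open but cuts output.

Output falls from 9 to 7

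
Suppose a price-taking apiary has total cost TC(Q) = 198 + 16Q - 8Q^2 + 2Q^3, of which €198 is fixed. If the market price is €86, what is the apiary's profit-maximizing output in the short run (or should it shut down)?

Variable cost is VC = 16Q - 8Q^2 + 2Q^3, so AVC = VC/Q = 16 - 8Q + 2Q^2 and MC = dTC/dQ = 16 - 16Q + 6Q^2.
The AVC parabola has its vertex at Q = 8/4 = 2, where AVC = 16 - 8·2 + 2·2^2 = €8.
P = €86 exceeds min AVC = €8, so the firm stays open.
Set P = MC: 86 = 16 - 16Q + 6Q^2 → -70 - 16Q + 6Q^2 = 0. The roots are Q = -7/3 and Q = 5; the profit-maximizing output is on the rising part of MC, so Q* = 5.
Check: AVC at Q = 5 is €26 ≤ P, so revenue covers variable cost.
Profit = P·Q − TC = 86·5 − 328 = €102.

Produce at Q = 5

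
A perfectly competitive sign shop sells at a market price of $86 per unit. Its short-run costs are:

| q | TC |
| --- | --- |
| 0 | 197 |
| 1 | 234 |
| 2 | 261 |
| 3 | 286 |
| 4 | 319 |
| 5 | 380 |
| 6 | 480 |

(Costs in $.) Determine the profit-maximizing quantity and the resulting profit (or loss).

Profit at each row (π = 86q − TC): q=0: -197; q=1: -148; q=2: -89; q=3: -28; q=4: 25; q=5: 50; q=6: 36.
Profit is maximized at q = 5. AVC there is 183/5 = $36.60 ≤ P, so producing beats shutting down (which would give -$197).

q = 5; profit = $50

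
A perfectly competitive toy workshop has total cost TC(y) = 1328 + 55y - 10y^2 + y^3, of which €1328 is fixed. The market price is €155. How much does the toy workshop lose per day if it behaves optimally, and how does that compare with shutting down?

Profit = -€328 at y = 10

AVC = 55 - 10y + y^2; min AVC = €30 at y = 5. Since P = €155 ≥ min AVC, the firm produces.
With MC = 55 - 20y + 3y^2, P = MC on the upward-sloping part at y* = 10.
TR = 155·10 = 1550. TC = 1328 + 550 = 1878. Profit = 1550 − 1878 = -€328.
That loss of €328 beats the €1328 the firm would lose by shutting down; producing recovers €1000 of fixed cost.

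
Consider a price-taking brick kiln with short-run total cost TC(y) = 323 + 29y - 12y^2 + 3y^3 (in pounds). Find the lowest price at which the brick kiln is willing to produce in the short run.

The shutdown price is the minimum of AVC. VC = 29y - 12y^2 + 3y^3, so AVC = 29 - 12y + 3y^2.
At the minimum of AVC, MC = AVC. MC = 29 - 24y + 9y^2; setting MC = AVC gives 6y^2 - 12y = 0, so y = 2. min AVC = 17.
For P < £17 the firm produces nothing.

£17 per unit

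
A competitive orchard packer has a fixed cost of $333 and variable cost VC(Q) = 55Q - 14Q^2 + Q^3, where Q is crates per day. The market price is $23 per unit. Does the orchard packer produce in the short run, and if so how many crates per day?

Produce at Q = 8

Strip out fixed cost: VC = 55Q - 14Q^2 + Q^3. Then AVC = 55 - 14Q + Q^2 and MC = 55 - 28Q + 3Q^2.
AVC is minimized where dAVC/dQ = -14 + 2Q = 0, at Q = 7; min AVC = 55 - 14·7 + 7^2 = $6.
Because $23 ≥ $6, revenue can cover variable cost; the firm operates.
Set P = MC: 23 = 55 - 28Q + 3Q^2 → 32 - 28Q + 3Q^2 = 0. The roots are Q = 4/3 and Q = 8; the profit-maximizing output is on the rising part of MC, so Q* = 8.
Check: AVC at Q = 8 is $7 ≤ P, so revenue covers variable cost.
Profit = P·Q − TC = 23·8 − 389 = -$205, a loss, but smaller than the $333 fixed cost the firm would lose by shutting down.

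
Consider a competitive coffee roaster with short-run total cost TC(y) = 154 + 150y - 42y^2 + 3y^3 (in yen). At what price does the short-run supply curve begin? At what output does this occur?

¥3 per unit, at y = 7

Short-run supply begins at min AVC. From VC = 150y - 42y^2 + 3y^3, AVC = 150 - 42y + 3y^2.
At the minimum of AVC, MC = AVC. MC = 150 - 84y + 9y^2; setting MC = AVC gives 6y^2 - 42y = 0, so y = 7. min AVC = 3.
The firm shuts down for any P below ¥3.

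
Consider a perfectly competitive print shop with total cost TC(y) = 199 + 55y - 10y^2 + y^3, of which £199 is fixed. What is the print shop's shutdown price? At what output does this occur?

£30 per unit, at y = 5

The shutdown price is the minimum of AVC. VC = 55y - 10y^2 + y^3, so AVC = 55 - 10y + y^2.
dAVC/dy = -10 + 2y = 0 gives y = 5. min AVC = 55 - 10·5 + 5^2 = 30.
So the shutdown price is £30.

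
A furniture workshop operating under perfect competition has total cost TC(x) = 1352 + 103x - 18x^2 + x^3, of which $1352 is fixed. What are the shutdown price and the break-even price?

Shutdown price = $22; break-even price = $142

AVC = 103 - 18x + x^2; minimized at x = 9, giving min AVC = $22. That is the shutdown price.
ATC = 1352/x + 103 - 18x + x^2. Setting dATC/dx = −1352/x^2 − 18 + 2x = 0 gives x = 13 (since 2·13^3 − 18·13^2 = 1352).
min ATC = 1352/13 + 103 − 18·13 + 13^2 = $142. That is the break-even price.
Between these two prices the firm operates at a loss; above $142 it earns a profit.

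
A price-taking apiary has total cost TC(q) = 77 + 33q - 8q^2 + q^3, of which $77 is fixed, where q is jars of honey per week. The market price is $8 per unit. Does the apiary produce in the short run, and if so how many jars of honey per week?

Variable cost is VC = 33q - 8q^2 + q^3, so AVC = VC/q = 33 - 8q + q^2 and MC = dTC/dq = 33 - 16q + 3q^2.
The AVC parabola has its vertex at q = 8/2 = 4, where AVC = 33 - 8·4 + 4^2 = $17.
P = $8 lies below min AVC = $17; no output level covers variable cost.
Shutting down limits the loss to fixed cost, $77.

Shut down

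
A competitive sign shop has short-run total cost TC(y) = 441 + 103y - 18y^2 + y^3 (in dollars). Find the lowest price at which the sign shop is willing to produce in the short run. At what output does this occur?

$22 per unit, at y = 9

The firm shuts down when price falls below the minimum of average variable cost. AVC = VC/y = 103 - 18y + y^2.
At the minimum of AVC, MC = AVC. MC = 103 - 36y + 3y^2; setting MC = AVC gives 2y^2 - 18y = 0, so y = 9. min AVC = 22.
The firm shuts down for any P below $22.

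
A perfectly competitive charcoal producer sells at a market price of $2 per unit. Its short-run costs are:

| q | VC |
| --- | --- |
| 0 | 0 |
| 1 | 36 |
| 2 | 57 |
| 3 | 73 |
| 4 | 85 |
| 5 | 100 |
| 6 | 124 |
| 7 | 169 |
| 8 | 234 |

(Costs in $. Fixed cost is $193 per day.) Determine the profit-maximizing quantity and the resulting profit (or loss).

Compute π = P·q − TC at each output: q=0: -193; q=1: -227; q=2: -246; q=3: -260; q=4: -270; q=5: -283; q=6: -305; q=7: -348; q=8: -411.
Profit is highest at q = 0. Equivalently, the lowest AVC in the table is 100/5 ≈ $20 at q = 5, and P = $2 falls below it — price never covers variable cost, so the firm shuts down and loses only its fixed cost.

q = 0 (shut down); profit = -$193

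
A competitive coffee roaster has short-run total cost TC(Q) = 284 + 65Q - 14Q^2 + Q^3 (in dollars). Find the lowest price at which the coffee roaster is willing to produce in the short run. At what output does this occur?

$16 per unit, at Q = 7

Short-run supply begins at min AVC. From VC = 65Q - 14Q^2 + Q^3, AVC = 65 - 14Q + Q^2.
dAVC/dQ = -14 + 2Q = 0 gives Q = 7. min AVC = 65 - 14·7 + 7^2 = 16.
So the shutdown price is $16.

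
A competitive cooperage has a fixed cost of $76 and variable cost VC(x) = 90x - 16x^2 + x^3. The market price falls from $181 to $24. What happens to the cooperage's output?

AVC = 90 - 16x + x^2, minimized at x = 8 where min AVC = $26. MC = 90 - 32x + 3x^2.
At P = $181 ≥ min AVC, set P = MC on the rising branch: x = 13.
At P = $24 < min AVC = $26, price no longer covers variable cost at any output, so the firm shuts down: x = 0.

Output falls from 13 to 0 (the firm shuts down)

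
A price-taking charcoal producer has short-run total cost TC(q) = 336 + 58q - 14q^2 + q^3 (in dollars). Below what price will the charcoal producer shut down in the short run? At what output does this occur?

The shutdown price is the minimum of AVC. VC = 58q - 14q^2 + q^3, so AVC = 58 - 14q + q^2.
dAVC/dq = -14 + 2q = 0 gives q = 7. min AVC = 58 - 14·7 + 7^2 = 9.
The firm shuts down for any P below $9.

$9 per unit, at q = 7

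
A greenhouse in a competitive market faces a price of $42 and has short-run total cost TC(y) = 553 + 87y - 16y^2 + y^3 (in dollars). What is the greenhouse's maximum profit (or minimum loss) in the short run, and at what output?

Profit = -$391 at y = 9

AVC = 87 - 16y + y^2; min AVC = $23 at y = 8. Since P = $42 ≥ min AVC, the firm produces.
With MC = 87 - 32y + 3y^2, P = MC on the upward-sloping part at y* = 9.
TR = 42·9 = 378. TC = 553 + 216 = 769. Profit = 378 − 769 = -$391.
That loss of $391 beats the $553 the firm would lose by shutting down; producing recovers $162 of fixed cost.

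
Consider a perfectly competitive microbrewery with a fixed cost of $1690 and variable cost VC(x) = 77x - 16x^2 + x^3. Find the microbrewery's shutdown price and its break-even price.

Shutdown price = $13; break-even price = $168

Shutdown price = min AVC. AVC = 77 - 16x + x^2, with vertex at x = 8 and minimum $13.
ATC = 1690/x + 77 - 16x + x^2. Setting dATC/dx = −1690/x^2 − 16 + 2x = 0 gives x = 13 (since 2·13^3 − 16·13^2 = 1690).
min ATC = 1690/13 + 77 − 16·13 + 13^2 = $168. That is the break-even price.
For $13 ≤ P < $168 the firm produces at a loss; below $13 it shuts down.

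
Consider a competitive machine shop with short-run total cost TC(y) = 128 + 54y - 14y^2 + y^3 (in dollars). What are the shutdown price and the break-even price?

Shutdown price = min AVC. AVC = 54 - 14y + y^2, with vertex at y = 7 and minimum $5.
ATC = 128/y + 54 - 14y + y^2. Setting dATC/dy = −128/y^2 − 14 + 2y = 0 gives y = 8 (since 2·8^3 − 14·8^2 = 128).
min ATC = 128/8 + 54 − 14·8 + 8^2 = $22. That is the break-even price.
Between these two prices the firm operates at a loss; above $22 it earns a profit.

Shutdown price = $5; break-even price = $22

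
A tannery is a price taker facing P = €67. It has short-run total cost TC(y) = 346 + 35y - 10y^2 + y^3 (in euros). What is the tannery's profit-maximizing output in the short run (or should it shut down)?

Produce at y = 8

Variable cost is VC = 35y - 10y^2 + y^3, so AVC = VC/y = 35 - 10y + y^2 and MC = dTC/dy = 35 - 20y + 3y^2.
AVC hits its minimum where MC = AVC, at y = 5, giving min AVC = 35 - 10·5 + 5^2 = €10.
Because €67 ≥ €10, revenue can cover variable cost; the firm operates.
P = MC gives -32 - 20y + 3y^2 = 0, with roots -4/3 and 8. Take the larger (rising MC): y* = 8.
Check: AVC at y = 8 is €19 ≤ P, so revenue covers variable cost.
Profit = P·y − TC = 67·8 − 498 = €38.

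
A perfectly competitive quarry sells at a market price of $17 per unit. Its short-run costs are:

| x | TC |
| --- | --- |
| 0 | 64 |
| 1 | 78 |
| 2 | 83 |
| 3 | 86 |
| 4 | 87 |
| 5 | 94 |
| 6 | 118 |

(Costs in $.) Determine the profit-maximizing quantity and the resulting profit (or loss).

Compute π = P·x − TC at each output: x=0: -64; x=1: -61; x=2: -49; x=3: -35; x=4: -19; x=5: -9; x=6: -16.
Profit is maximized at x = 5. AVC there is 30/5 = $6 ≤ P, so producing beats shutting down (which would give -$64).

x = 5; profit = -$9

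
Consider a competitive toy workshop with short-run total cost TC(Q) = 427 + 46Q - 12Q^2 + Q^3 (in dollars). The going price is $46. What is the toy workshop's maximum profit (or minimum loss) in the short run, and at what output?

AVC = 46 - 12Q + Q^2; min AVC = $10 at Q = 6. Since P = $46 ≥ min AVC, the firm produces.
With MC = 46 - 24Q + 3Q^2, P = MC on the upward-sloping part at Q* = 8.
TR = 46·8 = 368. TC = 427 + 112 = 539. Profit = 368 − 539 = -$171.
Shutting down would mean losing the fixed cost of $427, so operating at a loss of $171 is better by $256.

Profit = -$171 at Q = 8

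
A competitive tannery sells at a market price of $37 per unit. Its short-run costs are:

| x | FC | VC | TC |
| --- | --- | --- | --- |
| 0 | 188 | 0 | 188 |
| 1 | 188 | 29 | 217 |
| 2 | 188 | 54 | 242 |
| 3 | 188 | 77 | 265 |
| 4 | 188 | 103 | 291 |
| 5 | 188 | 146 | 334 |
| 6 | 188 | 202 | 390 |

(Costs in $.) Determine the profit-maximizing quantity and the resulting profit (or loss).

Tabulate TR − TC: x=0: -188; x=1: -180; x=2: -168; x=3: -154; x=4: -143; x=5: -149; x=6: -168.
Profit is maximized at x = 4. AVC there is 103/4 = $25.75 ≤ P, so producing beats shutting down (which would give -$188).

x = 4; profit = -$143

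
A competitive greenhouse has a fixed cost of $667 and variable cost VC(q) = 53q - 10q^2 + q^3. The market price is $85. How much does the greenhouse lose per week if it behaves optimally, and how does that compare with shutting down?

Profit = -$283 at q = 8

AVC = 53 - 10q + q^2; min AVC = $28 at q = 5. Since P = $85 ≥ min AVC, the firm produces.
With MC = 53 - 20q + 3q^2, P = MC on the upward-sloping part at q* = 8.
TR = 85·8 = 680. TC = 667 + 296 = 963. Profit = 680 − 963 = -$283.
By producing, the firm covers all variable cost plus $384 of fixed cost; shutting down would lose the full $667.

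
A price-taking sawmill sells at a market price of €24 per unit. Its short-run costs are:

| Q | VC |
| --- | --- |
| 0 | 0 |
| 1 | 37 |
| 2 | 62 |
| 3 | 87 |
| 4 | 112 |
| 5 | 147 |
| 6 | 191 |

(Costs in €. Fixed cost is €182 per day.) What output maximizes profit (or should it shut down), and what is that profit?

Tabulate TR − TC: Q=0: -182; Q=1: -195; Q=2: -196; Q=3: -197; Q=4: -198; Q=5: -209; Q=6: -229.
Profit is highest at Q = 0. Equivalently, the lowest AVC in the table is 112/4 ≈ €28 at Q = 4, and P = €24 falls below it — price never covers variable cost, so the firm shuts down and loses only its fixed cost.

Q = 0 (shut down); profit = -€182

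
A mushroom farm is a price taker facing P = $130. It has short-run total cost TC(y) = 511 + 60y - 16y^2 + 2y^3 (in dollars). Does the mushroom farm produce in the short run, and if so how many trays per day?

From TC, MC = TC'(y) = 60 - 32y + 6y^2 and AVC = VC/y = 60 - 16y + 2y^2.
The AVC parabola has its vertex at y = 16/4 = 4, where AVC = 60 - 16·4 + 2·4^2 = $28.
P = $130 exceeds min AVC = $28, so the firm stays open.
P = MC gives -70 - 32y + 6y^2 = 0, with roots -5/3 and 7. Take the larger (rising MC): y* = 7.
Check: AVC at y = 7 is $46 ≤ P, so revenue covers variable cost.
Profit = P·y − TC = 130·7 − 833 = $77.

Produce at y = 7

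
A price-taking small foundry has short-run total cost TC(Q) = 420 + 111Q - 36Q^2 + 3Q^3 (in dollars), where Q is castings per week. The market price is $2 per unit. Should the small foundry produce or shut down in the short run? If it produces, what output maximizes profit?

From TC, MC = TC'(Q) = 111 - 72Q + 9Q^2 and AVC = VC/Q = 111 - 36Q + 3Q^2.
AVC is minimized where dAVC/dQ = -36 + 6Q = 0, at Q = 6; min AVC = 111 - 36·6 + 3·6^2 = $3.
P = $2 lies below min AVC = $3; no output level covers variable cost.
The firm minimizes its loss by shutting down and losing only its fixed cost of $420.

Shut down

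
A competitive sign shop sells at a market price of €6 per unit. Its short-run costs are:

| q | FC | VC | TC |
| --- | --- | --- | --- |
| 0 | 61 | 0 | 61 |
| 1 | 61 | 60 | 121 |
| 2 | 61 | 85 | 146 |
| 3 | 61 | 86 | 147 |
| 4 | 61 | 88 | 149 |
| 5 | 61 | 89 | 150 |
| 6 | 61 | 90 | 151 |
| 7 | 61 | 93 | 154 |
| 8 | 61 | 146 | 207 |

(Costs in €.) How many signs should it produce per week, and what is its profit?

Tabulate TR − TC: q=0: -61; q=1: -115; q=2: -134; q=3: -129; q=4: -125; q=5: -120; q=6: -115; q=7: -112; q=8: -159.
Profit is highest at q = 0. Equivalently, the lowest AVC in the table is 93/7 ≈ €13.29 at q = 7, and P = €6 falls below it — price never covers variable cost, so the firm shuts down and loses only its fixed cost.

q = 0 (shut down); profit = -€61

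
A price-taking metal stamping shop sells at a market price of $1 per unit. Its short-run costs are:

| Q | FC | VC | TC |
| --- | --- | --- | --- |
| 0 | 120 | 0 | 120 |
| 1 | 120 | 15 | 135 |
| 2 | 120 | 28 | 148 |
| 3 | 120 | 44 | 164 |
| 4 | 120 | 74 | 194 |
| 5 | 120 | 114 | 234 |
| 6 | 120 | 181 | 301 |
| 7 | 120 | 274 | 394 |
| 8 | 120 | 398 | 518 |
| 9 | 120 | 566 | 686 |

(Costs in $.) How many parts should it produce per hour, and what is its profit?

Q = 0 (shut down); profit = -$120

Tabulate TR − TC: Q=0: -120; Q=1: -134; Q=2: -146; Q=3: -161; Q=4: -190; Q=5: -229; Q=6: -295; Q=7: -387; Q=8: -510; Q=9: -677.
Profit is highest at Q = 0. Equivalently, the lowest AVC in the table is 28/2 ≈ $14 at Q = 2, and P = $1 falls below it — price never covers variable cost, so the firm shuts down and loses only its fixed cost.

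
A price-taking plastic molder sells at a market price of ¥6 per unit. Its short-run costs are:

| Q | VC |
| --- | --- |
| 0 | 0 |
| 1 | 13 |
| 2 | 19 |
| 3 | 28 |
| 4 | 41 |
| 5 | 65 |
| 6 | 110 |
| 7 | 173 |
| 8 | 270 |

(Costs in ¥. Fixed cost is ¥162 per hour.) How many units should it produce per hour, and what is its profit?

Tabulate TR − TC: Q=0: -162; Q=1: -169; Q=2: -169; Q=3: -172; Q=4: -179; Q=5: -197; Q=6: -236; Q=7: -293; Q=8: -384.
Profit is highest at Q = 0. Equivalently, the lowest AVC in the table is 28/3 ≈ ¥9.33 at Q = 3, and P = ¥6 falls below it — price never covers variable cost, so the firm shuts down and loses only its fixed cost.

Q = 0 (shut down); profit = -¥162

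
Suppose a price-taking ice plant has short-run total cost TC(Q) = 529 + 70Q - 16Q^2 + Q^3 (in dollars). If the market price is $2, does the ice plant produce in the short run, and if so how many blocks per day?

Shut down

Variable cost is VC = 70Q - 16Q^2 + Q^3, so AVC = VC/Q = 70 - 16Q + Q^2 and MC = dTC/dQ = 70 - 32Q + 3Q^2.
AVC is minimized where dAVC/dQ = -16 + 2Q = 0, at Q = 8; min AVC = 70 - 16·8 + 8^2 = $6.
Since P = $2 < min AVC = $6, price fails to cover variable cost at any output.
The firm minimizes its loss by shutting down and losing only its fixed cost of $529.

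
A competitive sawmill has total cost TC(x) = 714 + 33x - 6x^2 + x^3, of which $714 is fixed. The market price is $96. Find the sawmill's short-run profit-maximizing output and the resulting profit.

Profit = -$322 at x = 7

AVC = 33 - 6x + x^2; min AVC = $24 at x = 3. Since P = $96 ≥ min AVC, the firm produces.
With MC = 33 - 12x + 3x^2, P = MC on the upward-sloping part at x* = 7.
TR = 96·7 = 672. TC = 714 + 280 = 994. Profit = 672 − 994 = -$322.
By producing, the firm covers all variable cost plus $392 of fixed cost; shutting down would lose the full $714.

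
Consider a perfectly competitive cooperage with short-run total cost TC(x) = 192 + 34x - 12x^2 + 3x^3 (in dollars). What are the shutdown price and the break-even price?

AVC = 34 - 12x + 3x^2; minimized at x = 2, giving min AVC = $22. That is the shutdown price.
ATC = 192/x + 34 - 12x + 3x^2. Setting dATC/dx = −192/x^2 − 12 + 6x = 0 gives x = 4 (since 6·4^3 − 12·4^2 = 192).
min ATC = 192/4 + 34 − 12·4 + 3·4^2 = $82. That is the break-even price.
For $22 ≤ P < $82 the firm produces at a loss; below $22 it shuts down.

Shutdown price = $22; break-even price = $82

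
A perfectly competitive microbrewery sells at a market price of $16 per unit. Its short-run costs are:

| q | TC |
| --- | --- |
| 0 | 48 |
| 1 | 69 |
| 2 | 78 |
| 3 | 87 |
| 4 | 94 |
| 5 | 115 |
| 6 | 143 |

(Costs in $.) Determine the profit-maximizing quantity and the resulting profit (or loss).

Profit at each row (π = 16q − TC): q=0: -48; q=1: -53; q=2: -46; q=3: -39; q=4: -30; q=5: -35; q=6: -47.
Profit is maximized at q = 4. AVC there is 46/4 = $11.50 ≤ P, so producing beats shutting down (which would give -$48).

q = 4; profit = -$30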